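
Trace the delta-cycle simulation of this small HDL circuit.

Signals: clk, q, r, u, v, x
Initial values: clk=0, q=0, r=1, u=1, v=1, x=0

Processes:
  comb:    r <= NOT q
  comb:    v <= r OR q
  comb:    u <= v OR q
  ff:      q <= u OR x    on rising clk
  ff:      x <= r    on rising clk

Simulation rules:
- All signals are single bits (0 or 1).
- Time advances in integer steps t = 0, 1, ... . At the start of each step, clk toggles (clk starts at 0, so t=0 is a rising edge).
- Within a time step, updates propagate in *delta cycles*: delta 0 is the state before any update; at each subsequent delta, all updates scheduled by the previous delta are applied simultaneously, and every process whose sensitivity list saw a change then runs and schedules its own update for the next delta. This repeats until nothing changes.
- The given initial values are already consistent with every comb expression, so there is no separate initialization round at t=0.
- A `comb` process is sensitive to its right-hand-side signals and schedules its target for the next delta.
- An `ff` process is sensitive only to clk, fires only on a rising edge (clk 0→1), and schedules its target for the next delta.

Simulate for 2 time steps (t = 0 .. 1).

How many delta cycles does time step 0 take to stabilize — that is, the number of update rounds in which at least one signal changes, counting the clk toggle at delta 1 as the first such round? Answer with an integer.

t=0 Δ0: v=1 clk=0 x=0 r=1 u=1 q=0
  Δ1: clk:0→1
  Δ2: x:0→1, q:0→1
  Δ3: r:1→0
  (3Δ to stable)
t=1 Δ0: v=1 clk=1 x=1 r=0 u=1 q=1
  Δ1: clk:1→0
  (1Δ to stable)

3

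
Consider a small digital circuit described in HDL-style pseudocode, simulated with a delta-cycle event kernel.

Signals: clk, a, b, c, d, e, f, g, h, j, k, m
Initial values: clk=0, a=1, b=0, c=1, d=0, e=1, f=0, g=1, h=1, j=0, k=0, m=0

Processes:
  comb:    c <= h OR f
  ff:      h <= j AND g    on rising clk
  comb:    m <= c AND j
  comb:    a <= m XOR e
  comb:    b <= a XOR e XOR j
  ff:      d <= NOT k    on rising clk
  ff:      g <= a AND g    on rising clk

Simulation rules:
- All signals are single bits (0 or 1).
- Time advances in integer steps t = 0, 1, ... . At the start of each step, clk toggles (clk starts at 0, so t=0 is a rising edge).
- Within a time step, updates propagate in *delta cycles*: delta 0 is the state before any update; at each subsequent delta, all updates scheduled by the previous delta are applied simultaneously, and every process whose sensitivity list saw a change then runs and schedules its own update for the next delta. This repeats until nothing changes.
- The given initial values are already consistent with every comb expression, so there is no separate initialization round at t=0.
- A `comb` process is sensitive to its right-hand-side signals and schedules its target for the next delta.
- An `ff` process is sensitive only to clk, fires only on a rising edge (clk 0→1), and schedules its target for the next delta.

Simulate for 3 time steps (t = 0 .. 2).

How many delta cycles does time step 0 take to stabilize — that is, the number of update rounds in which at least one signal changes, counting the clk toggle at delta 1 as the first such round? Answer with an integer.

3

t0.Δ0 e=1 c=1 h=1 j=0 k=0 a=1 f=0 b=0 g=1 clk=0 d=0 m=0
t0.Δ1 e=1 c=1 h=1 j=0 k=0 a=1 f=0 b=0 g=1 clk=1 d=0 m=0
t0.Δ2 e=1 c=1 h=0 j=0 k=0 a=1 f=0 b=0 g=1 clk=1 d=1 m=0
t0.Δ3 e=1 c=0 h=0 j=0 k=0 a=1 f=0 b=0 g=1 clk=1 d=1 m=0
t1.Δ0 e=1 c=0 h=0 j=0 k=0 a=1 f=0 b=0 g=1 clk=1 d=1 m=0
t1.Δ1 e=1 c=0 h=0 j=0 k=0 a=1 f=0 b=0 g=1 clk=0 d=1 m=0
t2.Δ0 e=1 c=0 h=0 j=0 k=0 a=1 f=0 b=0 g=1 clk=0 d=1 m=0
t2.Δ1 e=1 c=0 h=0 j=0 k=0 a=1 f=0 b=0 g=1 clk=1 d=1 m=0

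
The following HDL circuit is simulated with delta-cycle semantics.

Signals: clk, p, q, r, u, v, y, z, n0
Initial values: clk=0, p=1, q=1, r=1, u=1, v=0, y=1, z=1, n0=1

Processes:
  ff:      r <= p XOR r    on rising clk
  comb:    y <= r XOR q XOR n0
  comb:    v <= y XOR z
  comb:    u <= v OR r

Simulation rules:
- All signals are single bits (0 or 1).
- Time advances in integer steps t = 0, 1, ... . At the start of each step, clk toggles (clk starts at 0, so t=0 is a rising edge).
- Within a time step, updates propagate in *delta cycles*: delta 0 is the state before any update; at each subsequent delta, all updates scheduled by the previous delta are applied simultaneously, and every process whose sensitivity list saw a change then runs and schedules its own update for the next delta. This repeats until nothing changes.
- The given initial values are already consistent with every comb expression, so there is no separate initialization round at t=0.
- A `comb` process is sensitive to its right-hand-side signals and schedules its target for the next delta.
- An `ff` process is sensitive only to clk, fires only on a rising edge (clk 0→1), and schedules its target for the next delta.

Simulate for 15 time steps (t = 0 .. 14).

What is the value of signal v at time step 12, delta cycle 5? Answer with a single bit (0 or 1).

[bits: y,q,z,p,r,u,v,n0,clk]
t=0: Δ0=111111010 Δ1=111111011 Δ2=111101011 Δ3=011100011 Δ4=011100111 Δ5=011101111 | 5Δ
t=1: Δ0=011101111 Δ1=011101110 | 1Δ
t=2: Δ0=011101110 Δ1=011101111 Δ2=011111111 Δ3=111111111 Δ4=111111011 | 4Δ
t=3: Δ0=111111011 Δ1=111111010 | 1Δ
t=4: Δ0=111111010 Δ1=111111011 Δ2=111101011 Δ3=011100011 Δ4=011100111 Δ5=011101111 | 5Δ
t=5: Δ0=011101111 Δ1=011101110 | 1Δ
t=6: Δ0=011101110 Δ1=011101111 Δ2=011111111 Δ3=111111111 Δ4=111111011 | 4Δ
t=7: Δ0=111111011 Δ1=111111010 | 1Δ
t=8: Δ0=111111010 Δ1=111111011 Δ2=111101011 Δ3=011100011 Δ4=011100111 Δ5=011101111 | 5Δ
t=9: Δ0=011101111 Δ1=011101110 | 1Δ
t=10: Δ0=011101110 Δ1=011101111 Δ2=011111111 Δ3=111111111 Δ4=111111011 | 4Δ
t=11: Δ0=111111011 Δ1=111111010 | 1Δ
t=12: Δ0=111111010 Δ1=111111011 Δ2=111101011 Δ3=011100011 Δ4=011100111 Δ5=011101111 | 5Δ
t=13: Δ0=011101111 Δ1=011101110 | 1Δ
t=14: Δ0=011101110 Δ1=011101111 Δ2=011111111 Δ3=111111111 Δ4=111111011 | 4Δ

1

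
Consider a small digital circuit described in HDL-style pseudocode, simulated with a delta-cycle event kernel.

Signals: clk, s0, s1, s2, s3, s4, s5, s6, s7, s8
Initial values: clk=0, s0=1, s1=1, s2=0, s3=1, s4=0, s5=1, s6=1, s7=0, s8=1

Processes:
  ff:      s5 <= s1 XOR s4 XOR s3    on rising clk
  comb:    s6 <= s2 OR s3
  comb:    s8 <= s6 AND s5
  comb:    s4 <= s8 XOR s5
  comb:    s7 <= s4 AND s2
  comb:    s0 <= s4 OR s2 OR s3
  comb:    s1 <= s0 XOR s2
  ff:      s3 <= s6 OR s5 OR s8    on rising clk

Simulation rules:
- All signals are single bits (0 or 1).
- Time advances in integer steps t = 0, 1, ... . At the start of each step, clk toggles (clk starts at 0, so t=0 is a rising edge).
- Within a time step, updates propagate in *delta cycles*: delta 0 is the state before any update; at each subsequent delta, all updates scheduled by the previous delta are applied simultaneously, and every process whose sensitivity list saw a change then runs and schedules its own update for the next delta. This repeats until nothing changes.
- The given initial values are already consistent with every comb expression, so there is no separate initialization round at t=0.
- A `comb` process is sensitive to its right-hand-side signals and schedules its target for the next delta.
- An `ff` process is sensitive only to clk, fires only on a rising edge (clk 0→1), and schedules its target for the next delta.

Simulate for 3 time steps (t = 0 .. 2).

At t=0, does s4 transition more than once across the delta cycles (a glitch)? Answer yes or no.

t=0 Δ0: s7=0 s4=0 s0=1 s3=1 s2=0 clk=0 s5=1 s6=1 s8=1 s1=1
  Δ1: clk:0→1
  Δ2: s5:1→0
  Δ3: s4:0→1, s8:1→0
  Δ4: s4:1→0
  (4Δ to stable)
t=1 Δ0: s7=0 s4=0 s0=1 s3=1 s2=0 clk=1 s5=0 s6=1 s8=0 s1=1
  Δ1: clk:1→0
  (1Δ to stable)
t=2 Δ0: s7=0 s4=0 s0=1 s3=1 s2=0 clk=0 s5=0 s6=1 s8=0 s1=1
  Δ1: clk:0→1
  (1Δ to stable)

yes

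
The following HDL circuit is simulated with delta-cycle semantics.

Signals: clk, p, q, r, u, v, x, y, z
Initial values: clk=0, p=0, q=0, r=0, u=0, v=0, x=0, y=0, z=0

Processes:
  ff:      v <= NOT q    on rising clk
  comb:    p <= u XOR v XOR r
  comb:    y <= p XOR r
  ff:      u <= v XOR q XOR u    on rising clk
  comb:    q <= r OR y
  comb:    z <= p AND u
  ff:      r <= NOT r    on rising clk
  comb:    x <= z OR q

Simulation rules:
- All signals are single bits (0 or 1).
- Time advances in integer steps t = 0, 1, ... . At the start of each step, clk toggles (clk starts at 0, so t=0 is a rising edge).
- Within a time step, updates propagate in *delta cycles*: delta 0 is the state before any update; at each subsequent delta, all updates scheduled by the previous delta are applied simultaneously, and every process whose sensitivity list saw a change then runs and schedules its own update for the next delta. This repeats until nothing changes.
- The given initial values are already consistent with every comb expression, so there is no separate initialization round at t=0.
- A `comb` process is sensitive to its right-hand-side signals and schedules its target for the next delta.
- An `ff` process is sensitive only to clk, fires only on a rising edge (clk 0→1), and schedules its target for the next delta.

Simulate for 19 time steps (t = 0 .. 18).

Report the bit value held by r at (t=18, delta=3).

[bits: z,r,v,x,q,y,u,p,clk]
t=0: Δ0=000000000 Δ1=000000001 Δ2=011000001 Δ3=011011001 Δ4=011111001 | 4Δ
t=1: Δ0=011111001 Δ1=011111000 | 1Δ
t=2: Δ0=011111000 Δ1=011111001 Δ2=000111001 Δ3=000110001 Δ4=000100001 Δ5=000000001 | 5Δ
t=3: Δ0=000000001 Δ1=000000000 | 1Δ
t=4: Δ0=000000000 Δ1=000000001 Δ2=011000001 Δ3=011011001 Δ4=011111001 | 4Δ
t=5: Δ0=011111001 Δ1=011111000 | 1Δ
t=6: Δ0=011111000 Δ1=011111001 Δ2=000111001 Δ3=000110001 Δ4=000100001 Δ5=000000001 | 5Δ
t=7: Δ0=000000001 Δ1=000000000 | 1Δ
t=8: Δ0=000000000 Δ1=000000001 Δ2=011000001 Δ3=011011001 Δ4=011111001 | 4Δ
t=9: Δ0=011111001 Δ1=011111000 | 1Δ
t=10: Δ0=011111000 Δ1=011111001 Δ2=000111001 Δ3=000110001 Δ4=000100001 Δ5=000000001 | 5Δ
t=11: Δ0=000000001 Δ1=000000000 | 1Δ
t=12: Δ0=000000000 Δ1=000000001 Δ2=011000001 Δ3=011011001 Δ4=011111001 | 4Δ
t=13: Δ0=011111001 Δ1=011111000 | 1Δ
t=14: Δ0=011111000 Δ1=011111001 Δ2=000111001 Δ3=000110001 Δ4=000100001 Δ5=000000001 | 5Δ
t=15: Δ0=000000001 Δ1=000000000 | 1Δ
t=16: Δ0=000000000 Δ1=000000001 Δ2=011000001 Δ3=011011001 Δ4=011111001 | 4Δ
t=17: Δ0=011111001 Δ1=011111000 | 1Δ
t=18: Δ0=011111000 Δ1=011111001 Δ2=000111001 Δ3=000110001 Δ4=000100001 Δ5=000000001 | 5Δ

0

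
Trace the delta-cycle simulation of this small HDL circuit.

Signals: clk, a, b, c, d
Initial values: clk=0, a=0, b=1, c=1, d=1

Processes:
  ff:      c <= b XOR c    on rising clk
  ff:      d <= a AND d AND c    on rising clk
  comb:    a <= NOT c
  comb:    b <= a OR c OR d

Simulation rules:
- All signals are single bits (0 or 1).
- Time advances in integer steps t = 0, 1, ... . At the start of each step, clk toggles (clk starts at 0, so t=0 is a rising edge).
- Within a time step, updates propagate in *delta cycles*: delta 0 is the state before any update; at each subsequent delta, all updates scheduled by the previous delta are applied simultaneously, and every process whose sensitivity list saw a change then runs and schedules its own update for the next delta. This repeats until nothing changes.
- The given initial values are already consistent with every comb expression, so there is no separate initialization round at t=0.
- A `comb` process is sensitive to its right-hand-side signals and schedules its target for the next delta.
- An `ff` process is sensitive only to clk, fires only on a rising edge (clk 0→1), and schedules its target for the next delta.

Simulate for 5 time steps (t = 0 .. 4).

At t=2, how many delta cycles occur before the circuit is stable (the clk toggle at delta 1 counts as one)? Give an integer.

3

[bits: c,d,a,b,clk]
t=0: Δ0=11010 Δ1=11011 Δ2=00011 Δ3=00101 Δ4=00111 | 4Δ
t=1: Δ0=00111 Δ1=00110 | 1Δ
t=2: Δ0=00110 Δ1=00111 Δ2=10111 Δ3=10011 | 3Δ
t=3: Δ0=10011 Δ1=10010 | 1Δ
t=4: Δ0=10010 Δ1=10011 Δ2=00011 Δ3=00101 Δ4=00111 | 4Δ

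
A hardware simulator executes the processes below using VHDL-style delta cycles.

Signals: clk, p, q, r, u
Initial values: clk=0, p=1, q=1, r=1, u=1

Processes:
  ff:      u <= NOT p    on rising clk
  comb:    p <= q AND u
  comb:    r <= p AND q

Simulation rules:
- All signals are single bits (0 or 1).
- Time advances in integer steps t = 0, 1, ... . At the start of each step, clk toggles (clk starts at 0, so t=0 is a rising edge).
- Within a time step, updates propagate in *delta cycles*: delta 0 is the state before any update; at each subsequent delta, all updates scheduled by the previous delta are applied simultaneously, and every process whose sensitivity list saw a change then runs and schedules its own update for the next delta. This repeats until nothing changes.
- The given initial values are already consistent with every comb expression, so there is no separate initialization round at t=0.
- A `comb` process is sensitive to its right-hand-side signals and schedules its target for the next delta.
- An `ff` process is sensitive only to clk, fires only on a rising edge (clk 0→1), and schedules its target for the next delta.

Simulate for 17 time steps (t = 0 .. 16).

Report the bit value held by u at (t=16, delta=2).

t0.Δ0 clk=0 u=1 q=1 p=1 r=1
t0.Δ1 clk=1 u=1 q=1 p=1 r=1
t0.Δ2 clk=1 u=0 q=1 p=1 r=1
t0.Δ3 clk=1 u=0 q=1 p=0 r=1
t0.Δ4 clk=1 u=0 q=1 p=0 r=0
t1.Δ0 clk=1 u=0 q=1 p=0 r=0
t1.Δ1 clk=0 u=0 q=1 p=0 r=0
t2.Δ0 clk=0 u=0 q=1 p=0 r=0
t2.Δ1 clk=1 u=0 q=1 p=0 r=0
t2.Δ2 clk=1 u=1 q=1 p=0 r=0
t2.Δ3 clk=1 u=1 q=1 p=1 r=0
t2.Δ4 clk=1 u=1 q=1 p=1 r=1
t3.Δ0 clk=1 u=1 q=1 p=1 r=1
t3.Δ1 clk=0 u=1 q=1 p=1 r=1
t4.Δ0 clk=0 u=1 q=1 p=1 r=1
t4.Δ1 clk=1 u=1 q=1 p=1 r=1
t4.Δ2 clk=1 u=0 q=1 p=1 r=1
t4.Δ3 clk=1 u=0 q=1 p=0 r=1
t4.Δ4 clk=1 u=0 q=1 p=0 r=0
t5.Δ0 clk=1 u=0 q=1 p=0 r=0
t5.Δ1 clk=0 u=0 q=1 p=0 r=0
t6.Δ0 clk=0 u=0 q=1 p=0 r=0
t6.Δ1 clk=1 u=0 q=1 p=0 r=0
t6.Δ2 clk=1 u=1 q=1 p=0 r=0
t6.Δ3 clk=1 u=1 q=1 p=1 r=0
t6.Δ4 clk=1 u=1 q=1 p=1 r=1
t7.Δ0 clk=1 u=1 q=1 p=1 r=1
t7.Δ1 clk=0 u=1 q=1 p=1 r=1
t8.Δ0 clk=0 u=1 q=1 p=1 r=1
t8.Δ1 clk=1 u=1 q=1 p=1 r=1
t8.Δ2 clk=1 u=0 q=1 p=1 r=1
t8.Δ3 clk=1 u=0 q=1 p=0 r=1
t8.Δ4 clk=1 u=0 q=1 p=0 r=0
t9.Δ0 clk=1 u=0 q=1 p=0 r=0
t9.Δ1 clk=0 u=0 q=1 p=0 r=0
t10.Δ0 clk=0 u=0 q=1 p=0 r=0
t10.Δ1 clk=1 u=0 q=1 p=0 r=0
t10.Δ2 clk=1 u=1 q=1 p=0 r=0
t10.Δ3 clk=1 u=1 q=1 p=1 r=0
t10.Δ4 clk=1 u=1 q=1 p=1 r=1
t11.Δ0 clk=1 u=1 q=1 p=1 r=1
t11.Δ1 clk=0 u=1 q=1 p=1 r=1
t12.Δ0 clk=0 u=1 q=1 p=1 r=1
t12.Δ1 clk=1 u=1 q=1 p=1 r=1
t12.Δ2 clk=1 u=0 q=1 p=1 r=1
t12.Δ3 clk=1 u=0 q=1 p=0 r=1
t12.Δ4 clk=1 u=0 q=1 p=0 r=0
t13.Δ0 clk=1 u=0 q=1 p=0 r=0
t13.Δ1 clk=0 u=0 q=1 p=0 r=0
t14.Δ0 clk=0 u=0 q=1 p=0 r=0
t14.Δ1 clk=1 u=0 q=1 p=0 r=0
t14.Δ2 clk=1 u=1 q=1 p=0 r=0
t14.Δ3 clk=1 u=1 q=1 p=1 r=0
t14.Δ4 clk=1 u=1 q=1 p=1 r=1
t15.Δ0 clk=1 u=1 q=1 p=1 r=1
t15.Δ1 clk=0 u=1 q=1 p=1 r=1
t16.Δ0 clk=0 u=1 q=1 p=1 r=1
t16.Δ1 clk=1 u=1 q=1 p=1 r=1
t16.Δ2 clk=1 u=0 q=1 p=1 r=1
t16.Δ3 clk=1 u=0 q=1 p=0 r=1
t16.Δ4 clk=1 u=0 q=1 p=0 r=0

0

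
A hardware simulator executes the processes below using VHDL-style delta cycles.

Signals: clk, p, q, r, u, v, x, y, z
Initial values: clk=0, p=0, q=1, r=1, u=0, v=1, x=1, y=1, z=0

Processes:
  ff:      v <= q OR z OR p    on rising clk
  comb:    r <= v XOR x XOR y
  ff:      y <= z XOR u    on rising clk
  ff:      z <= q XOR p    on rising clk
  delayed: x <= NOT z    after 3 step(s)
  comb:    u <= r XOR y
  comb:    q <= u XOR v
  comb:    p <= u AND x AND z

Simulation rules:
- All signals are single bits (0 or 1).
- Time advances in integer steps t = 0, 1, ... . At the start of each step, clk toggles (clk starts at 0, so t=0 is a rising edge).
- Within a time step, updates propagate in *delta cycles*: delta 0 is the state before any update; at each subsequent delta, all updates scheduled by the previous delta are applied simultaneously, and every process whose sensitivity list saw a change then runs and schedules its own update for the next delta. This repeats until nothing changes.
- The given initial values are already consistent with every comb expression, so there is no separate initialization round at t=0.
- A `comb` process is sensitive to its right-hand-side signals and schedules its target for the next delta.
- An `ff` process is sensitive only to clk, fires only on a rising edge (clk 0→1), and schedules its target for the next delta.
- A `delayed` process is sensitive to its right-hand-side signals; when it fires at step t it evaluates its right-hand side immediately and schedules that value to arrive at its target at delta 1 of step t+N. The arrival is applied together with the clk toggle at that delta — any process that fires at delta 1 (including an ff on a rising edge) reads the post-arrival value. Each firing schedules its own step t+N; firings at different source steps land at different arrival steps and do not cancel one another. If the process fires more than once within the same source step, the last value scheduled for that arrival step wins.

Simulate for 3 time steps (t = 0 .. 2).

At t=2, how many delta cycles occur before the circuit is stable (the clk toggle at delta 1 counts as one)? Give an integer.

t0.Δ0 clk=0 y=1 q=1 r=1 v=1 p=0 z=0 x=1 u=0
t0.Δ1 clk=1 y=1 q=1 r=1 v=1 p=0 z=0 x=1 u=0
t0.Δ2 clk=1 y=0 q=1 r=1 v=1 p=0 z=1 x=1 u=0
t0.Δ3 clk=1 y=0 q=1 r=0 v=1 p=0 z=1 x=1 u=1
t0.Δ4 clk=1 y=0 q=0 r=0 v=1 p=1 z=1 x=1 u=0
t0.Δ5 clk=1 y=0 q=1 r=0 v=1 p=0 z=1 x=1 u=0
t1.Δ0 clk=1 y=0 q=1 r=0 v=1 p=0 z=1 x=1 u=0
t1.Δ1 clk=0 y=0 q=1 r=0 v=1 p=0 z=1 x=1 u=0
t2.Δ0 clk=0 y=0 q=1 r=0 v=1 p=0 z=1 x=1 u=0
t2.Δ1 clk=1 y=0 q=1 r=0 v=1 p=0 z=1 x=1 u=0
t2.Δ2 clk=1 y=1 q=1 r=0 v=1 p=0 z=1 x=1 u=0
t2.Δ3 clk=1 y=1 q=1 r=1 v=1 p=0 z=1 x=1 u=1
t2.Δ4 clk=1 y=1 q=0 r=1 v=1 p=1 z=1 x=1 u=0
t2.Δ5 clk=1 y=1 q=1 r=1 v=1 p=0 z=1 x=1 u=0

5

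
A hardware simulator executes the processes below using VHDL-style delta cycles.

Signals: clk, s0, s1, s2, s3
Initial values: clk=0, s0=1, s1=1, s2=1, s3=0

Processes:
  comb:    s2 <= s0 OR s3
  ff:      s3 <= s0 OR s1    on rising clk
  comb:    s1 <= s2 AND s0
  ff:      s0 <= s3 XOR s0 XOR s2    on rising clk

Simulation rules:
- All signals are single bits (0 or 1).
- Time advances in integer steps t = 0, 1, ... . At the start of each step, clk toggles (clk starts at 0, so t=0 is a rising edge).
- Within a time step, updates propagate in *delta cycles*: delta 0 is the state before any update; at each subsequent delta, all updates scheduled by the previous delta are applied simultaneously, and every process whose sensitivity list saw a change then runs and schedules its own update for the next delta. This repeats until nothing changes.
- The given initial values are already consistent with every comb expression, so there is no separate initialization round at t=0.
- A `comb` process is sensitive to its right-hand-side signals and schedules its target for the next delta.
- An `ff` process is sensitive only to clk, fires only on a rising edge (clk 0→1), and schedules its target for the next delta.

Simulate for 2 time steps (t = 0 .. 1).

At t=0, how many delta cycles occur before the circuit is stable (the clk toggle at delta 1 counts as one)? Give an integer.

[bits: s2,s3,clk,s1,s0]
t=0: Δ0=10011 Δ1=10111 Δ2=11110 Δ3=11100 | 3Δ
t=1: Δ0=11100 Δ1=11000 | 1Δ

3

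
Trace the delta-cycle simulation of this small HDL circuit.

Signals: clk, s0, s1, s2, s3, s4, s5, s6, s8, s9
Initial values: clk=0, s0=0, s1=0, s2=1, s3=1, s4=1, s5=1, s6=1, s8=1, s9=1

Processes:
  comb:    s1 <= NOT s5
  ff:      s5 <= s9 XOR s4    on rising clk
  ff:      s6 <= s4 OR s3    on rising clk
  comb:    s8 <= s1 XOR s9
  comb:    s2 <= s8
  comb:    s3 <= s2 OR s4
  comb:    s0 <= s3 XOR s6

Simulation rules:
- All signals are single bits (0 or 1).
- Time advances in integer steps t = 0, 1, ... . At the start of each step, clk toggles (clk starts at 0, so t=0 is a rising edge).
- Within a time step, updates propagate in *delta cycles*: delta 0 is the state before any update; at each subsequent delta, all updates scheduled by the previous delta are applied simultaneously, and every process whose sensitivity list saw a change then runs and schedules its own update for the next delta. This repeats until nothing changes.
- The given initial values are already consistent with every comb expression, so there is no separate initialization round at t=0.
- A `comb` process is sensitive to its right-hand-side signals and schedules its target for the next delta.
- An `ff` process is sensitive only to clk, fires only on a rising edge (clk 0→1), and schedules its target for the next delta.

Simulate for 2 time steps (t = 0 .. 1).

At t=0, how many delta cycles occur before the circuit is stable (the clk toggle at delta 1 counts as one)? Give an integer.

t0.Δ0 s3=1 s8=1 s1=0 clk=0 s0=0 s9=1 s2=1 s5=1 s6=1 s4=1
t0.Δ1 s3=1 s8=1 s1=0 clk=1 s0=0 s9=1 s2=1 s5=1 s6=1 s4=1
t0.Δ2 s3=1 s8=1 s1=0 clk=1 s0=0 s9=1 s2=1 s5=0 s6=1 s4=1
t0.Δ3 s3=1 s8=1 s1=1 clk=1 s0=0 s9=1 s2=1 s5=0 s6=1 s4=1
t0.Δ4 s3=1 s8=0 s1=1 clk=1 s0=0 s9=1 s2=1 s5=0 s6=1 s4=1
t0.Δ5 s3=1 s8=0 s1=1 clk=1 s0=0 s9=1 s2=0 s5=0 s6=1 s4=1
t1.Δ0 s3=1 s8=0 s1=1 clk=1 s0=0 s9=1 s2=0 s5=0 s6=1 s4=1
t1.Δ1 s3=1 s8=0 s1=1 clk=0 s0=0 s9=1 s2=0 s5=0 s6=1 s4=1

5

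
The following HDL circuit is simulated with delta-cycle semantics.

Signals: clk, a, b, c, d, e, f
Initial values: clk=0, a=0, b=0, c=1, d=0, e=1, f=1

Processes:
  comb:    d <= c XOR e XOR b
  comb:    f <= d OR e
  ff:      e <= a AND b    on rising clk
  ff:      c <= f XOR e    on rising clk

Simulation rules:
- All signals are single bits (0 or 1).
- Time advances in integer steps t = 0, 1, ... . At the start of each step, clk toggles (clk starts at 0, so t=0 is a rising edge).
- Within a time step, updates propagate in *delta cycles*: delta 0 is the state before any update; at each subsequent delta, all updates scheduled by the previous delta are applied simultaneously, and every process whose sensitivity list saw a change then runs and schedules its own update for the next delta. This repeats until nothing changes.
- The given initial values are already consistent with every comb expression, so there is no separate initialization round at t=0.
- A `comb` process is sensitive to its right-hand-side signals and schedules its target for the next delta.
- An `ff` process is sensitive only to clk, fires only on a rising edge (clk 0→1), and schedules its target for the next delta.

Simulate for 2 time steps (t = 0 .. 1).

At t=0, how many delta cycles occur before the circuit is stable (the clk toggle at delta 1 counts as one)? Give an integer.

t=0 Δ0: d=0 e=1 f=1 c=1 b=0 clk=0 a=0
  Δ1: clk:0→1
  Δ2: e:1→0, c:1→0
  Δ3: f:1→0
  (3Δ to stable)
t=1 Δ0: d=0 e=0 f=0 c=0 b=0 clk=1 a=0
  Δ1: clk:1→0
  (1Δ to stable)

3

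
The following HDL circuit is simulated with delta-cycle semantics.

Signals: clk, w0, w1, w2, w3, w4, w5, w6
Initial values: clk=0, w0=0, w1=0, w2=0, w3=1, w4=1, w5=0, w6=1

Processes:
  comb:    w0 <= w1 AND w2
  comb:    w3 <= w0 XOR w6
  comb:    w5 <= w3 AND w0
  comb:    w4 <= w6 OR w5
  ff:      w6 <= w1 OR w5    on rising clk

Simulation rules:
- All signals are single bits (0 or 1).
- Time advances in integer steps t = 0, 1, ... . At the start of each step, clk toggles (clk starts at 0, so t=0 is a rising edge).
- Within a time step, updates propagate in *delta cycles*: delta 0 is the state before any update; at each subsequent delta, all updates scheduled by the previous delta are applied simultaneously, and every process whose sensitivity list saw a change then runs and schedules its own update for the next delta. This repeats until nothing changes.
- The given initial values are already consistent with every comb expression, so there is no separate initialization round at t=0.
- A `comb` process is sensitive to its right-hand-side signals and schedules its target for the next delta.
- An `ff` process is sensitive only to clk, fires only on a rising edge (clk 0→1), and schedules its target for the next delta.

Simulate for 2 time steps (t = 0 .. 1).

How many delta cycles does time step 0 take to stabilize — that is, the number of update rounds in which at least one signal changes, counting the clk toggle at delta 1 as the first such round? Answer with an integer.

3

[bits: w2,w4,w0,w6,w3,clk,w5,w1]
t=0: Δ0=01011000 Δ1=01011100 Δ2=01001100 Δ3=00000100 | 3Δ
t=1: Δ0=00000100 Δ1=00000000 | 1Δ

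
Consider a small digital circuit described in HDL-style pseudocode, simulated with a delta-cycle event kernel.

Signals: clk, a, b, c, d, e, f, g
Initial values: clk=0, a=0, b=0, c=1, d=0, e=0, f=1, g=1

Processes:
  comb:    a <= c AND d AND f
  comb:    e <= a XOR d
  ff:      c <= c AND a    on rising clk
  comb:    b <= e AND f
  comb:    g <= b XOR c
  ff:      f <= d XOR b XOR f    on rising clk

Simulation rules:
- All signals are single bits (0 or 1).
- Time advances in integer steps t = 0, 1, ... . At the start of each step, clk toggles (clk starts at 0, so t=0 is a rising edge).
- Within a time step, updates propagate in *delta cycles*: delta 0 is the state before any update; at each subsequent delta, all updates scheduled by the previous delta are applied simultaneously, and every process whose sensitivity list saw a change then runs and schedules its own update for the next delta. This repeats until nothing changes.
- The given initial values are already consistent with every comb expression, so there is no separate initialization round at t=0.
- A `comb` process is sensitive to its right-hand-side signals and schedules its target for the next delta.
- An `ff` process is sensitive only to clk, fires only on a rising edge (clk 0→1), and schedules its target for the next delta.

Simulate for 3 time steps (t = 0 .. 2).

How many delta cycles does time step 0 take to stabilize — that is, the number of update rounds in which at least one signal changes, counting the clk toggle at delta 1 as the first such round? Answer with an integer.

t=0 Δ0: e=0 d=0 f=1 g=1 a=0 b=0 clk=0 c=1
  Δ1: clk:0→1
  Δ2: c:1→0
  Δ3: g:1→0
  (3Δ to stable)
t=1 Δ0: e=0 d=0 f=1 g=0 a=0 b=0 clk=1 c=0
  Δ1: clk:1→0
  (1Δ to stable)
t=2 Δ0: e=0 d=0 f=1 g=0 a=0 b=0 clk=0 c=0
  Δ1: clk:0→1
  (1Δ to stable)

3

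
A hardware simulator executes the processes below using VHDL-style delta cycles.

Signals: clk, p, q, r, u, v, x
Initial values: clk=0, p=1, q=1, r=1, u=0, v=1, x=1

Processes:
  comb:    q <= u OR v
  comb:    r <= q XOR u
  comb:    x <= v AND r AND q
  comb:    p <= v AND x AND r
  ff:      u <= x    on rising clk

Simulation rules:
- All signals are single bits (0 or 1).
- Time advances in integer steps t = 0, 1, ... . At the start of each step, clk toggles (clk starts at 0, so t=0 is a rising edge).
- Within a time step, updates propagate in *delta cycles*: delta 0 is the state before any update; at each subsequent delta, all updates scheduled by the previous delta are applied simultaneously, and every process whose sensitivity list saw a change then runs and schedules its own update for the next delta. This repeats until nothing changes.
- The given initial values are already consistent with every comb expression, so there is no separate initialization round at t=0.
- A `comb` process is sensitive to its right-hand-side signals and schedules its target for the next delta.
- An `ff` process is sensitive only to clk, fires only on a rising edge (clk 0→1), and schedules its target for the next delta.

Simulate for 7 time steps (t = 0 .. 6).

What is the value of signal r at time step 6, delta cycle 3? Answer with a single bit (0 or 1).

1

[bits: q,u,x,p,clk,r,v]
t=0: Δ0=1011011 Δ1=1011111 Δ2=1111111 Δ3=1111101 Δ4=1100101 | 4Δ
t=1: Δ0=1100101 Δ1=1100001 | 1Δ
t=2: Δ0=1100001 Δ1=1100101 Δ2=1000101 Δ3=1000111 Δ4=1010111 Δ5=1011111 | 5Δ
t=3: Δ0=1011111 Δ1=1011011 | 1Δ
t=4: Δ0=1011011 Δ1=1011111 Δ2=1111111 Δ3=1111101 Δ4=1100101 | 4Δ
t=5: Δ0=1100101 Δ1=1100001 | 1Δ
t=6: Δ0=1100001 Δ1=1100101 Δ2=1000101 Δ3=1000111 Δ4=1010111 Δ5=1011111 | 5Δ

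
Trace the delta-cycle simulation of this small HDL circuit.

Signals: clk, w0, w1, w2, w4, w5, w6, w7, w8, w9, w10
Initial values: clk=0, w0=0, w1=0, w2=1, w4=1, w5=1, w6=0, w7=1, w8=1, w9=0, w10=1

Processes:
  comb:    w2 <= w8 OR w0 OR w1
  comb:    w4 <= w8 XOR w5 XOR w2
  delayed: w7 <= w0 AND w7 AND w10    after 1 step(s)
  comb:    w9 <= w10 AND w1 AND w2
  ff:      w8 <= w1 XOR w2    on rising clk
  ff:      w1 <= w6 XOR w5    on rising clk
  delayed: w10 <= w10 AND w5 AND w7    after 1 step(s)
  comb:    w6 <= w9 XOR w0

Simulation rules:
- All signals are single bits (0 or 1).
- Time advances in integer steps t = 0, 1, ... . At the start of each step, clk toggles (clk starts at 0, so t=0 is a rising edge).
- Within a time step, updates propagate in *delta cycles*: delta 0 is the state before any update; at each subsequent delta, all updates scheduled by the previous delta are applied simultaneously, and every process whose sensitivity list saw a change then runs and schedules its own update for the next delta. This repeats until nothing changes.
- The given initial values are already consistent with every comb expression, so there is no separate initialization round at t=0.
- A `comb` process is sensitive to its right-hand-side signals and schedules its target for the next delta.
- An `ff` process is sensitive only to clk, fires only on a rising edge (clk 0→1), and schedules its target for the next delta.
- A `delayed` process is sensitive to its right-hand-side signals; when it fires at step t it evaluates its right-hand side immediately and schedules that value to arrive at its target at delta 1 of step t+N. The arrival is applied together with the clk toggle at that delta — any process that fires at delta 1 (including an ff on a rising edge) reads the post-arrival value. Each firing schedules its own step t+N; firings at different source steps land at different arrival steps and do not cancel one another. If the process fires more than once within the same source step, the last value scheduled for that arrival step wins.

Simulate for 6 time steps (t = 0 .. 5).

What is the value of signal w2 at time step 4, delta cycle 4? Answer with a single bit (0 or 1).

1

t=0 Δ0: w6=0 w2=1 w10=1 w4=1 w7=1 clk=0 w0=0 w8=1 w5=1 w1=0 w9=0
  Δ1: clk:0→1
  Δ2: w1:0→1
  Δ3: w9:0→1
  Δ4: w6:0→1
  (4Δ to stable)
t=1 Δ0: w6=1 w2=1 w10=1 w4=1 w7=1 clk=1 w0=0 w8=1 w5=1 w1=1 w9=1
  Δ1: clk:1→0
  (1Δ to stable)
t=2 Δ0: w6=1 w2=1 w10=1 w4=1 w7=1 clk=0 w0=0 w8=1 w5=1 w1=1 w9=1
  Δ1: clk:0→1
  Δ2: w8:1→0, w1:1→0
  Δ3: w2:1→0, w4:1→0, w9:1→0
  Δ4: w6:1→0, w4:0→1
  (4Δ to stable)
t=3 Δ0: w6=0 w2=0 w10=1 w4=1 w7=1 clk=1 w0=0 w8=0 w5=1 w1=0 w9=0
  Δ1: clk:1→0
  (1Δ to stable)
t=4 Δ0: w6=0 w2=0 w10=1 w4=1 w7=1 clk=0 w0=0 w8=0 w5=1 w1=0 w9=0
  Δ1: clk:0→1
  Δ2: w1:0→1
  Δ3: w2:0→1
  Δ4: w4:1→0, w9:0→1
  Δ5: w6:0→1
  (5Δ to stable)
t=5 Δ0: w6=1 w2=1 w10=1 w4=0 w7=1 clk=1 w0=0 w8=0 w5=1 w1=1 w9=1
  Δ1: clk:1→0
  (1Δ to stable)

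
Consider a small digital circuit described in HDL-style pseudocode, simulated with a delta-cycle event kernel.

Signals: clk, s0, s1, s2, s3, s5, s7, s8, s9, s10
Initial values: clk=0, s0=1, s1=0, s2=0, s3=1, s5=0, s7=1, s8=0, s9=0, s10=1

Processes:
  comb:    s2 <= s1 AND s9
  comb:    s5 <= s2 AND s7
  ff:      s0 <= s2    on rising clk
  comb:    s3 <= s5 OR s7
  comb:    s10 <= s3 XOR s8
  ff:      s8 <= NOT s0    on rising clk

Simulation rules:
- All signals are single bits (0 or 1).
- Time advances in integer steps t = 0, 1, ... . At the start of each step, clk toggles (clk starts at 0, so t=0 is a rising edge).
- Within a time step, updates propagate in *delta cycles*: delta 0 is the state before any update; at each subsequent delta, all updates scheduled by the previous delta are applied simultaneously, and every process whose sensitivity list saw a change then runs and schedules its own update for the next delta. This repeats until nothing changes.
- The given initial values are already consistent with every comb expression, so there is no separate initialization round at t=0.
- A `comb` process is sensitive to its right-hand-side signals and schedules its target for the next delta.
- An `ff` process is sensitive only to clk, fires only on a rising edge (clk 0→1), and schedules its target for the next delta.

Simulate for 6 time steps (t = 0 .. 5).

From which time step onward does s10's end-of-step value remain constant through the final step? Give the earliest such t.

2

t=0 Δ0: s8=0 s2=0 s0=1 s3=1 s1=0 s5=0 s10=1 s9=0 clk=0 s7=1
  Δ1: clk:0→1
  Δ2: s0:1→0
  (2Δ to stable)
t=1 Δ0: s8=0 s2=0 s0=0 s3=1 s1=0 s5=0 s10=1 s9=0 clk=1 s7=1
  Δ1: clk:1→0
  (1Δ to stable)
t=2 Δ0: s8=0 s2=0 s0=0 s3=1 s1=0 s5=0 s10=1 s9=0 clk=0 s7=1
  Δ1: clk:0→1
  Δ2: s8:0→1
  Δ3: s10:1→0
  (3Δ to stable)
t=3 Δ0: s8=1 s2=0 s0=0 s3=1 s1=0 s5=0 s10=0 s9=0 clk=1 s7=1
  Δ1: clk:1→0
  (1Δ to stable)
t=4 Δ0: s8=1 s2=0 s0=0 s3=1 s1=0 s5=0 s10=0 s9=0 clk=0 s7=1
  Δ1: clk:0→1
  (1Δ to stable)
t=5 Δ0: s8=1 s2=0 s0=0 s3=1 s1=0 s5=0 s10=0 s9=0 clk=1 s7=1
  Δ1: clk:1→0
  (1Δ to stable)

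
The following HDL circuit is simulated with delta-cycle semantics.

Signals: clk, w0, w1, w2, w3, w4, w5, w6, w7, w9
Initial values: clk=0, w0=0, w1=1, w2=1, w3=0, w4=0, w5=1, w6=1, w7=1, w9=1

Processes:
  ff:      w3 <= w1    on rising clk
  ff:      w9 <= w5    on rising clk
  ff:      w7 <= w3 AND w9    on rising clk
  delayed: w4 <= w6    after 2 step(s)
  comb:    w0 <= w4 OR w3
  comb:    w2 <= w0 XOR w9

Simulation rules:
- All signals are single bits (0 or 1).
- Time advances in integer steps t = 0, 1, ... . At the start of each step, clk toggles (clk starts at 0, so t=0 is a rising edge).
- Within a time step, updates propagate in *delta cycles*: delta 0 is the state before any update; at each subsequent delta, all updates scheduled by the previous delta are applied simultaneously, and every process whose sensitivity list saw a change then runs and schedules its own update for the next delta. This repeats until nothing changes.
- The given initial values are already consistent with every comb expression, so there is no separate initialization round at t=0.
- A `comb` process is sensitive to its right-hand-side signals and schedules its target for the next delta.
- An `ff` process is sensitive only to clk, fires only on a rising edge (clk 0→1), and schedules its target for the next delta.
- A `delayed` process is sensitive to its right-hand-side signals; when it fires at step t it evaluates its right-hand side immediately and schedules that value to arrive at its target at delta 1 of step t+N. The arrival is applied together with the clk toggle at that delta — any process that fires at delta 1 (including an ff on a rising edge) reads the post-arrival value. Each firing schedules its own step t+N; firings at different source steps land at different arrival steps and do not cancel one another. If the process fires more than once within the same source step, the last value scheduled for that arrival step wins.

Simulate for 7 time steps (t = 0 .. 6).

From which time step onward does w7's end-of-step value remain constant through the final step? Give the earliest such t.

2

t=0 Δ0: w0=0 w7=1 w4=0 w5=1 w2=1 w3=0 clk=0 w6=1 w9=1 w1=1
  Δ1: clk:0→1
  Δ2: w7:1→0, w3:0→1
  Δ3: w0:0→1
  Δ4: w2:1→0
  (4Δ to stable)
t=1 Δ0: w0=1 w7=0 w4=0 w5=1 w2=0 w3=1 clk=1 w6=1 w9=1 w1=1
  Δ1: clk:1→0
  (1Δ to stable)
t=2 Δ0: w0=1 w7=0 w4=0 w5=1 w2=0 w3=1 clk=0 w6=1 w9=1 w1=1
  Δ1: clk:0→1
  Δ2: w7:0→1
  (2Δ to stable)
t=3 Δ0: w0=1 w7=1 w4=0 w5=1 w2=0 w3=1 clk=1 w6=1 w9=1 w1=1
  Δ1: clk:1→0
  (1Δ to stable)
t=4 Δ0: w0=1 w7=1 w4=0 w5=1 w2=0 w3=1 clk=0 w6=1 w9=1 w1=1
  Δ1: clk:0→1
  (1Δ to stable)
t=5 Δ0: w0=1 w7=1 w4=0 w5=1 w2=0 w3=1 clk=1 w6=1 w9=1 w1=1
  Δ1: clk:1→0
  (1Δ to stable)
t=6 Δ0: w0=1 w7=1 w4=0 w5=1 w2=0 w3=1 clk=0 w6=1 w9=1 w1=1
  Δ1: clk:0→1
  (1Δ to stable)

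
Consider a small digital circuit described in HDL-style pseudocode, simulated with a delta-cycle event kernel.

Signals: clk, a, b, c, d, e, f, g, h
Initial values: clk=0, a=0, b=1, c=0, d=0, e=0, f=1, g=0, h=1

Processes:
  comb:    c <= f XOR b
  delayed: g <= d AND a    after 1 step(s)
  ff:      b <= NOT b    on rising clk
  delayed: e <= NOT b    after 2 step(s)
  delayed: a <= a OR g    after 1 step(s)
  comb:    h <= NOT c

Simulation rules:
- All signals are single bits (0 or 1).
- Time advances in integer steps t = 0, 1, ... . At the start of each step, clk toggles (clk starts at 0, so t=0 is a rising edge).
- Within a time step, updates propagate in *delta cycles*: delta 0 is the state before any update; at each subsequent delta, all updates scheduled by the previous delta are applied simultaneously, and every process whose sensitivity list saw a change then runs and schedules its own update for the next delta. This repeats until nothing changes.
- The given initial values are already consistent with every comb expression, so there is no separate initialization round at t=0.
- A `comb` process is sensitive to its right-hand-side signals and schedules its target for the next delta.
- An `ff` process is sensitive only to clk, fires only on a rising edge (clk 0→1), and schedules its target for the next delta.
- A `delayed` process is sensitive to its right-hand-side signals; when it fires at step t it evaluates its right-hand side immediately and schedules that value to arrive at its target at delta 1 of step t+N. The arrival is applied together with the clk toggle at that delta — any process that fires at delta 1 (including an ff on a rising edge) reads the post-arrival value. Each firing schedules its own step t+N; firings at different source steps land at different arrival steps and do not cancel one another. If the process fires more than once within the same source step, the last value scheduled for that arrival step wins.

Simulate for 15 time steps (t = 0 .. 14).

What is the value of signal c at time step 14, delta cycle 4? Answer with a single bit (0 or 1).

[bits: b,d,h,e,clk,c,g,a,f]
t=0: Δ0=101000001 Δ1=101010001 Δ2=001010001 Δ3=001011001 Δ4=000011001 | 4Δ
t=1: Δ0=000011001 Δ1=000001001 | 1Δ
t=2: Δ0=000001001 Δ1=000111001 Δ2=100111001 Δ3=100110001 Δ4=101110001 | 4Δ
t=3: Δ0=101110001 Δ1=101100001 | 1Δ
t=4: Δ0=101100001 Δ1=101010001 Δ2=001010001 Δ3=001011001 Δ4=000011001 | 4Δ
t=5: Δ0=000011001 Δ1=000001001 | 1Δ
t=6: Δ0=000001001 Δ1=000111001 Δ2=100111001 Δ3=100110001 Δ4=101110001 | 4Δ
t=7: Δ0=101110001 Δ1=101100001 | 1Δ
t=8: Δ0=101100001 Δ1=101010001 Δ2=001010001 Δ3=001011001 Δ4=000011001 | 4Δ
t=9: Δ0=000011001 Δ1=000001001 | 1Δ
t=10: Δ0=000001001 Δ1=000111001 Δ2=100111001 Δ3=100110001 Δ4=101110001 | 4Δ
t=11: Δ0=101110001 Δ1=101100001 | 1Δ
t=12: Δ0=101100001 Δ1=101010001 Δ2=001010001 Δ3=001011001 Δ4=000011001 | 4Δ
t=13: Δ0=000011001 Δ1=000001001 | 1Δ
t=14: Δ0=000001001 Δ1=000111001 Δ2=100111001 Δ3=100110001 Δ4=101110001 | 4Δ

0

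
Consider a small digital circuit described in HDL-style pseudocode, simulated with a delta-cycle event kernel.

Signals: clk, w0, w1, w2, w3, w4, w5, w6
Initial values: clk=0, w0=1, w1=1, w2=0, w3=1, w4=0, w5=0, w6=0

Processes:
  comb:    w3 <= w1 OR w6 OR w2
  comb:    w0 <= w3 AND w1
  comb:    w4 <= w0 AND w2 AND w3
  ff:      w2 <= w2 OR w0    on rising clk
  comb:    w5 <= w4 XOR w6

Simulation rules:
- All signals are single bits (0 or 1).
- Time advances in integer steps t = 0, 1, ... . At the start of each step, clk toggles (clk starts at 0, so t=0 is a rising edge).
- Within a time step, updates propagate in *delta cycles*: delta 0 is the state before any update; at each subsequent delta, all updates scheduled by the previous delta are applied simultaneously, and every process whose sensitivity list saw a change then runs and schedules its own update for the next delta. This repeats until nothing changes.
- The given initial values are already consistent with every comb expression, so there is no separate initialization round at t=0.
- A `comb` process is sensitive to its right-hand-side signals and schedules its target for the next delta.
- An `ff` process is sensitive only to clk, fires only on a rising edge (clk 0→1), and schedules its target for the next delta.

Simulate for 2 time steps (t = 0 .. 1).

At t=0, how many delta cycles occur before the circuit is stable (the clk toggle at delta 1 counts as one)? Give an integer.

4

t=0 Δ0: w1=1 w2=0 clk=0 w0=1 w4=0 w3=1 w6=0 w5=0
  Δ1: clk:0→1
  Δ2: w2:0→1
  Δ3: w4:0→1
  Δ4: w5:0→1
  (4Δ to stable)
t=1 Δ0: w1=1 w2=1 clk=1 w0=1 w4=1 w3=1 w6=0 w5=1
  Δ1: clk:1→0
  (1Δ to stable)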